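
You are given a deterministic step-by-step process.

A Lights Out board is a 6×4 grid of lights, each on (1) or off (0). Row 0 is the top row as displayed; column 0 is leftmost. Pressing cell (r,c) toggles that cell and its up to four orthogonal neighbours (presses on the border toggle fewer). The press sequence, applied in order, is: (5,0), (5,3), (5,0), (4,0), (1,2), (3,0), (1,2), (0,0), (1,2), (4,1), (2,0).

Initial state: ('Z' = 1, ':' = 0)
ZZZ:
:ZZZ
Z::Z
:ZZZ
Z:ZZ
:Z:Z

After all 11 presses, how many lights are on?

0) ZZZ:
:ZZZ
Z::Z
:ZZZ
Z:ZZ
:Z:Z
1) ZZZ:
:ZZZ
Z::Z
:ZZZ
::ZZ
Z::Z
2) ZZZ:
:ZZZ
Z::Z
:ZZZ
::Z:
Z:Z:
3) ZZZ:
:ZZZ
Z::Z
:ZZZ
Z:Z:
:ZZ:
4) ZZZ:
:ZZZ
Z::Z
ZZZZ
:ZZ:
ZZZ:
5) ZZ::
::::
Z:ZZ
ZZZZ
:ZZ:
ZZZ:
6) ZZ::
::::
::ZZ
::ZZ
ZZZ:
ZZZ:
7) ZZZ:
:ZZZ
:::Z
::ZZ
ZZZ:
ZZZ:
8) ::Z:
ZZZZ
:::Z
::ZZ
ZZZ:
ZZZ:
9) ::::
Z:::
::ZZ
::ZZ
ZZZ:
ZZZ:
10) ::::
Z:::
::ZZ
:ZZZ
::::
Z:Z:
11) ::::
::::
ZZZZ
ZZZZ
::::
Z:Z:

10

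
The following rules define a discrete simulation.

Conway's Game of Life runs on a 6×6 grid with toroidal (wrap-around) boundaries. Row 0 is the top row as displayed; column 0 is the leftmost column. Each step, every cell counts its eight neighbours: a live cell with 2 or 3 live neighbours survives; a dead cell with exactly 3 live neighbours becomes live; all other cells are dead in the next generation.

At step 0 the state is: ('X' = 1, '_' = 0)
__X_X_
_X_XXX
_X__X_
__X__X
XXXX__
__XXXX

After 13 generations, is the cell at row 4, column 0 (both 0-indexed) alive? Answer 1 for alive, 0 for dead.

gen 0: __X_X_
_X_XXX
_X__X_
__X__X
XXXX__
__XXXX
gen 1: XX____
XX___X
_X____
____XX
X_____
X____X
gen 2: ______
__X__X
_X__X_
X____X
X___X_
_____X
gen 3: ______
______
_X__X_
XX__X_
X___X_
_____X
gen 4: ______
______
XX___X
XX_XX_
XX__X_
_____X
gen 5: ______
X_____
_XX_XX
___XX_
_XXXX_
X____X
gen 6: X____X
XX___X
XXX_XX
X_____
XXX___
XXXXXX
gen 7: ___X__
__X___
__X_X_
___X__
____X_
___XX_
gen 8: __XXX_
__X___
__X___
___XX_
____X_
___XX_
gen 9: __X_X_
_XX___
__X___
___XX_
_____X
__X__X
gen 10: __X___
_XX___
_XX___
___XX_
___X_X
___XXX
gen 11: _XX_X_
___X__
_X____
___XX_
__X__X
__XX_X
gen 12: _X__X_
_X_X__
__XXX_
__XXX_
__X__X
X____X
gen 13: _XX_XX
_X____
_X____
_X___X
XXX__X
XX__XX

1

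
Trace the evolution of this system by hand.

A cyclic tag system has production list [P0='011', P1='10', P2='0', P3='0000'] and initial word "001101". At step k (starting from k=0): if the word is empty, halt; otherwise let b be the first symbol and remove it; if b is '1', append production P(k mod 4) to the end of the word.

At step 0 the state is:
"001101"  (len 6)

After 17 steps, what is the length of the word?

0

k=0  "001101"  (len 6)
k=1  "01101"  (len 5)
k=2  "1101"  (len 4)
k=3  "1010"  (len 4)
k=4  "0100000"  (len 7)
k=5  "100000"  (len 6)
k=6  "0000010"  (len 7)
k=7  "000010"  (len 6)
k=8  "00010"  (len 5)
k=9  "0010"  (len 4)
k=10  "010"  (len 3)
k=11  "10"  (len 2)
k=12  "00000"  (len 5)
k=13  "0000"  (len 4)
k=14  "000"  (len 3)
k=15  "00"  (len 2)
k=16  "0"  (len 1)
k=17  (halted — word empty)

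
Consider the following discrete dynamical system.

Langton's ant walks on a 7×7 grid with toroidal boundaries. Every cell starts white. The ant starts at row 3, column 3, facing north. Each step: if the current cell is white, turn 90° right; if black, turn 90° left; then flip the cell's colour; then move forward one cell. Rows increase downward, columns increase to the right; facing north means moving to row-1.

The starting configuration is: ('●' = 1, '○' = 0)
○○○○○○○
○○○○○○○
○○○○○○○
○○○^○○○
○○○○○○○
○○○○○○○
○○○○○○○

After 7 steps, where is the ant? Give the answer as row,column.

gen 0: ○○○○○○○
○○○○○○○
○○○○○○○
○○○^○○○
○○○○○○○
○○○○○○○
○○○○○○○
gen 1: ○○○○○○○
○○○○○○○
○○○○○○○
○○○●>○○
○○○○○○○
○○○○○○○
○○○○○○○
gen 2: ○○○○○○○
○○○○○○○
○○○○○○○
○○○●●○○
○○○○v○○
○○○○○○○
○○○○○○○
gen 3: ○○○○○○○
○○○○○○○
○○○○○○○
○○○●●○○
○○○<●○○
○○○○○○○
○○○○○○○
gen 4: ○○○○○○○
○○○○○○○
○○○○○○○
○○○^●○○
○○○●●○○
○○○○○○○
○○○○○○○
gen 5: ○○○○○○○
○○○○○○○
○○○○○○○
○○<○●○○
○○○●●○○
○○○○○○○
○○○○○○○
gen 6: ○○○○○○○
○○○○○○○
○○^○○○○
○○●○●○○
○○○●●○○
○○○○○○○
○○○○○○○
gen 7: ○○○○○○○
○○○○○○○
○○●>○○○
○○●○●○○
○○○●●○○
○○○○○○○
○○○○○○○

2,3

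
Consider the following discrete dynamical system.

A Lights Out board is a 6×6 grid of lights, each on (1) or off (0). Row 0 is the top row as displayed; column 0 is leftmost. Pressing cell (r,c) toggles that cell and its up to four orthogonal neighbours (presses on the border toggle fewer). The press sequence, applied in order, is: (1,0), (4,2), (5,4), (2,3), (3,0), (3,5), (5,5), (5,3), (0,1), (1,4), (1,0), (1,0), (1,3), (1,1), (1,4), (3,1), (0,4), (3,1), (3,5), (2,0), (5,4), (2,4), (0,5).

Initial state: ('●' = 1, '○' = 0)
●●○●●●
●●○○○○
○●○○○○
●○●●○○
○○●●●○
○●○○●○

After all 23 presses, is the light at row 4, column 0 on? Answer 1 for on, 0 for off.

1

0) ●●○●●●
●●○○○○
○●○○○○
●○●●○○
○○●●●○
○●○○●○
1) ○●○●●●
○○○○○○
●●○○○○
●○●●○○
○○●●●○
○●○○●○
2) ○●○●●●
○○○○○○
●●○○○○
●○○●○○
○●○○●○
○●●○●○
3) ○●○●●●
○○○○○○
●●○○○○
●○○●○○
○●○○○○
○●●●○●
4) ○●○●●●
○○○●○○
●●●●●○
●○○○○○
○●○○○○
○●●●○●
5) ○●○●●●
○○○●○○
○●●●●○
○●○○○○
●●○○○○
○●●●○●
6) ○●○●●●
○○○●○○
○●●●●●
○●○○●●
●●○○○●
○●●●○●
7) ○●○●●●
○○○●○○
○●●●●●
○●○○●●
●●○○○○
○●●●●○
8) ○●○●●●
○○○●○○
○●●●●●
○●○○●●
●●○●○○
○●○○○○
9) ●○●●●●
○●○●○○
○●●●●●
○●○○●●
●●○●○○
○●○○○○
10) ●○●●○●
○●○○●●
○●●●○●
○●○○●●
●●○●○○
○●○○○○
11) ○○●●○●
●○○○●●
●●●●○●
○●○○●●
●●○●○○
○●○○○○
12) ●○●●○●
○●○○●●
○●●●○●
○●○○●●
●●○●○○
○●○○○○
13) ●○●○○●
○●●●○●
○●●○○●
○●○○●●
●●○●○○
○●○○○○
14) ●●●○○●
●○○●○●
○○●○○●
○●○○●●
●●○●○○
○●○○○○
15) ●●●○●●
●○○○●○
○○●○●●
○●○○●●
●●○●○○
○●○○○○
16) ●●●○●●
●○○○●○
○●●○●●
●○●○●●
●○○●○○
○●○○○○
17) ●●●●○○
●○○○○○
○●●○●●
●○●○●●
●○○●○○
○●○○○○
18) ●●●●○○
●○○○○○
○○●○●●
○●○○●●
●●○●○○
○●○○○○
19) ●●●●○○
●○○○○○
○○●○●○
○●○○○○
●●○●○●
○●○○○○
20) ●●●●○○
○○○○○○
●●●○●○
●●○○○○
●●○●○●
○●○○○○
21) ●●●●○○
○○○○○○
●●●○●○
●●○○○○
●●○●●●
○●○●●●
22) ●●●●○○
○○○○●○
●●●●○●
●●○○●○
●●○●●●
○●○●●●
23) ●●●●●●
○○○○●●
●●●●○●
●●○○●○
●●○●●●
○●○●●●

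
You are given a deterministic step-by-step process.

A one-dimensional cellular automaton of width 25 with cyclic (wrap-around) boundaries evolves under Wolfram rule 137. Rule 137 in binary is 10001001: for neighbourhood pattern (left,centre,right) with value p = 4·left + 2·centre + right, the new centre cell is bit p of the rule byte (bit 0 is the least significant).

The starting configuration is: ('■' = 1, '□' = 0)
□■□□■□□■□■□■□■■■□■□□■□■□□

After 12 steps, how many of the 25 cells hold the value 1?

k=0  □■□□■□□■□■□■□■■■□■□□■□■□□
k=1  □□□□□□□□□□□□□■■□□□□□□□□□■
k=2  □■■■■■■■■■■■□■□□■■■■■■■□□
k=3  □■■■■■■■■■■□□□□□■■■■■■□□■
k=4  □■■■■■■■■■□□■■■□■■■■■□□□□
k=5  □■■■■■■■■□□□■■□□■■■■□□■■■
k=6  □■■■■■■■□□■□■□□□■■■□□□■■□
k=7  □■■■■■■□□□□□□□■□■■□□■□■□□
k=8  □■■■■■□□■■■■■□□□■□□□□□□□■
k=9  □■■■■□□□■■■■□□■□□□■■■■■□□
k=10  □■■■□□■□■■■□□□□□■□■■■■□□■
k=11  □■■□□□□□■■□□■■■□□□■■■□□□□
k=12  □■□□■■■□■□□□■■□□■□■■□□■■■

13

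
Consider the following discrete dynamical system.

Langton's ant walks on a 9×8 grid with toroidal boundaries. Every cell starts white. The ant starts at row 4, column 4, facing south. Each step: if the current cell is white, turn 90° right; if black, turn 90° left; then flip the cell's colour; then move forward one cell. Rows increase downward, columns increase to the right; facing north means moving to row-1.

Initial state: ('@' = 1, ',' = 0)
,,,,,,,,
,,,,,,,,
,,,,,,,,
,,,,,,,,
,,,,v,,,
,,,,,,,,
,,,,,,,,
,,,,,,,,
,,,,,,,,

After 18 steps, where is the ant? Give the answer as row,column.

3,5

[0] ,,,,,,,,
,,,,,,,,
,,,,,,,,
,,,,,,,,
,,,,v,,,
,,,,,,,,
,,,,,,,,
,,,,,,,,
,,,,,,,,
[1] ,,,,,,,,
,,,,,,,,
,,,,,,,,
,,,,,,,,
,,,<@,,,
,,,,,,,,
,,,,,,,,
,,,,,,,,
,,,,,,,,
[2] ,,,,,,,,
,,,,,,,,
,,,,,,,,
,,,^,,,,
,,,@@,,,
,,,,,,,,
,,,,,,,,
,,,,,,,,
,,,,,,,,
[3] ,,,,,,,,
,,,,,,,,
,,,,,,,,
,,,@>,,,
,,,@@,,,
,,,,,,,,
,,,,,,,,
,,,,,,,,
,,,,,,,,
[4] ,,,,,,,,
,,,,,,,,
,,,,,,,,
,,,@@,,,
,,,@v,,,
,,,,,,,,
,,,,,,,,
,,,,,,,,
,,,,,,,,
[5] ,,,,,,,,
,,,,,,,,
,,,,,,,,
,,,@@,,,
,,,@,>,,
,,,,,,,,
,,,,,,,,
,,,,,,,,
,,,,,,,,
[6] ,,,,,,,,
,,,,,,,,
,,,,,,,,
,,,@@,,,
,,,@,@,,
,,,,,v,,
,,,,,,,,
,,,,,,,,
,,,,,,,,
[7] ,,,,,,,,
,,,,,,,,
,,,,,,,,
,,,@@,,,
,,,@,@,,
,,,,<@,,
,,,,,,,,
,,,,,,,,
,,,,,,,,
[8] ,,,,,,,,
,,,,,,,,
,,,,,,,,
,,,@@,,,
,,,@^@,,
,,,,@@,,
,,,,,,,,
,,,,,,,,
,,,,,,,,
[9] ,,,,,,,,
,,,,,,,,
,,,,,,,,
,,,@@,,,
,,,@@>,,
,,,,@@,,
,,,,,,,,
,,,,,,,,
,,,,,,,,
[10] ,,,,,,,,
,,,,,,,,
,,,,,,,,
,,,@@^,,
,,,@@,,,
,,,,@@,,
,,,,,,,,
,,,,,,,,
,,,,,,,,
[11] ,,,,,,,,
,,,,,,,,
,,,,,,,,
,,,@@@>,
,,,@@,,,
,,,,@@,,
,,,,,,,,
,,,,,,,,
,,,,,,,,
[12] ,,,,,,,,
,,,,,,,,
,,,,,,,,
,,,@@@@,
,,,@@,v,
,,,,@@,,
,,,,,,,,
,,,,,,,,
,,,,,,,,
[13] ,,,,,,,,
,,,,,,,,
,,,,,,,,
,,,@@@@,
,,,@@<@,
,,,,@@,,
,,,,,,,,
,,,,,,,,
,,,,,,,,
[14] ,,,,,,,,
,,,,,,,,
,,,,,,,,
,,,@@^@,
,,,@@@@,
,,,,@@,,
,,,,,,,,
,,,,,,,,
,,,,,,,,
[15] ,,,,,,,,
,,,,,,,,
,,,,,,,,
,,,@<,@,
,,,@@@@,
,,,,@@,,
,,,,,,,,
,,,,,,,,
,,,,,,,,
[16] ,,,,,,,,
,,,,,,,,
,,,,,,,,
,,,@,,@,
,,,@v@@,
,,,,@@,,
,,,,,,,,
,,,,,,,,
,,,,,,,,
[17] ,,,,,,,,
,,,,,,,,
,,,,,,,,
,,,@,,@,
,,,@,>@,
,,,,@@,,
,,,,,,,,
,,,,,,,,
,,,,,,,,
[18] ,,,,,,,,
,,,,,,,,
,,,,,,,,
,,,@,^@,
,,,@,,@,
,,,,@@,,
,,,,,,,,
,,,,,,,,
,,,,,,,,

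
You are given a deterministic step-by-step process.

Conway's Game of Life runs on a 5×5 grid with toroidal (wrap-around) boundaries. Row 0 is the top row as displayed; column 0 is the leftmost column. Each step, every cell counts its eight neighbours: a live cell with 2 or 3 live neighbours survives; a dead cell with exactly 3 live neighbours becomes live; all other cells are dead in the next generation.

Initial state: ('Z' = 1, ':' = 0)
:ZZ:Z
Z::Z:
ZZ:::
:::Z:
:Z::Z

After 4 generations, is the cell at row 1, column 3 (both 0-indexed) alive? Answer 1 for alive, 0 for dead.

gen 0: :ZZ:Z
Z::Z:
ZZ:::
:::Z:
:Z::Z
gen 1: :ZZ:Z
:::Z:
ZZZ::
:ZZ:Z
:Z::Z
gen 2: :ZZ:Z
:::ZZ
Z:::Z
::::Z
::::Z
gen 3: ::Z:Z
:ZZ::
Z::::
:::ZZ
::::Z
gen 4: ZZZ::
ZZZZ:
ZZZZZ
Z::ZZ
Z:::Z

1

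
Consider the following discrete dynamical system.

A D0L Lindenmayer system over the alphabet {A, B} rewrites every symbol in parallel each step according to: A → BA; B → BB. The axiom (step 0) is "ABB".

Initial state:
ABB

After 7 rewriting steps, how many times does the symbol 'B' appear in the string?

k=0  ABB
k=1  BABBBB
k=2  BBBABBBBBBBB
k=3  BBBBBBBABBBBBBBBBBBBBBBB
k=4  BBBBBBBBBBBBBBBABBBBBBBBBBBBBBBBBBBBBBBBBBBBBBBB
k=5  BBBBBBBBBBBBBBBBBBBBBBBBBBBBBBBABBBBBBBBBBBBBBBBBBBBBBBBBBBBBBBBBBBBBBBBBBBBBBBBBBBBBBBBBBBBBBBB
k=6  BBBBBBBBBBBBBBBBBBBBBBBBBBBBBBBBBBBBBBBBBBBBBBBBBBBBBBBBBB…BBBBBBBBBBBBBBBBBBBBBBBBBBBBBBBBBBBBBBBBBBBBBBBBBBBBBBBBBB  (len 192)
k=7  BBBBBBBBBBBBBBBBBBBBBBBBBBBBBBBBBBBBBBBBBBBBBBBBBBBBBBBBBB…BBBBBBBBBBBBBBBBBBBBBBBBBBBBBBBBBBBBBBBBBBBBBBBBBBBBBBBBBB  (len 384)

383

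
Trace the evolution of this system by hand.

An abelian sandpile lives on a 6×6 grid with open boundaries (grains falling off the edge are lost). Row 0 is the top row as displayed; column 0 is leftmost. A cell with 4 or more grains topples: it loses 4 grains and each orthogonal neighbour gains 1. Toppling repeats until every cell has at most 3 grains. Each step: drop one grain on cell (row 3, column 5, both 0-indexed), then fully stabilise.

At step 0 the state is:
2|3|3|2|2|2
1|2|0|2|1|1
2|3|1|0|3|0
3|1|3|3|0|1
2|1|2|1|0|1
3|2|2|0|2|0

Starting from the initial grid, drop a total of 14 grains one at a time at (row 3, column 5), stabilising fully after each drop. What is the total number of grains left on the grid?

[0] 2|3|3|2|2|2
1|2|0|2|1|1
2|3|1|0|3|0
3|1|3|3|0|1
2|1|2|1|0|1
3|2|2|0|2|0
[1] 2|3|3|2|2|2
1|2|0|2|1|1
2|3|1|0|3|0
3|1|3|3|0|2
2|1|2|1|0|1
3|2|2|0|2|0
[2] 2|3|3|2|2|2
1|2|0|2|1|1
2|3|1|0|3|0
3|1|3|3|0|3
2|1|2|1|0|1
3|2|2|0|2|0
[3] 2|3|3|2|2|2
1|2|0|2|1|1
2|3|1|0|3|1
3|1|3|3|1|0
2|1|2|1|0|2
3|2|2|0|2|0
[4] 2|3|3|2|2|2
1|2|0|2|1|1
2|3|1|0|3|1
3|1|3|3|1|1
2|1|2|1|0|2
3|2|2|0|2|0
[5] 2|3|3|2|2|2
1|2|0|2|1|1
2|3|1|0|3|1
3|1|3|3|1|2
2|1|2|1|0|2
3|2|2|0|2|0
[6] 2|3|3|2|2|2
1|2|0|2|1|1
2|3|1|0|3|1
3|1|3|3|1|3
2|1|2|1|0|2
3|2|2|0|2|0
[7] 2|3|3|2|2|2
1|2|0|2|1|1
2|3|1|0|3|2
3|1|3|3|2|0
2|1|2|1|0|3
3|2|2|0|2|0
[8] 2|3|3|2|2|2
1|2|0|2|1|1
2|3|1|0|3|2
3|1|3|3|2|1
2|1|2|1|0|3
3|2|2|0|2|0
[9] 2|3|3|2|2|2
1|2|0|2|1|1
2|3|1|0|3|2
3|1|3|3|2|2
2|1|2|1|0|3
3|2|2|0|2|0
[10] 2|3|3|2|2|2
1|2|0|2|1|1
2|3|1|0|3|2
3|1|3|3|2|3
2|1|2|1|0|3
3|2|2|0|2|0
[11] 2|3|3|2|2|2
1|2|0|2|1|1
2|3|1|0|3|3
3|1|3|3|3|1
2|1|2|1|1|0
3|2|2|0|2|1
[12] 2|3|3|2|2|2
1|2|0|2|1|1
2|3|1|0|3|3
3|1|3|3|3|2
2|1|2|1|1|0
3|2|2|0|2|1
[13] 2|3|3|2|2|2
1|2|0|2|1|1
2|3|1|0|3|3
3|1|3|3|3|3
2|1|2|1|1|0
3|2|2|0|2|1
[14] 2|3|3|2|2|2
1|2|0|2|2|2
2|3|2|2|1|1
3|2|0|1|2|2
2|1|3|2|2|1
3|2|2|0|2|1

65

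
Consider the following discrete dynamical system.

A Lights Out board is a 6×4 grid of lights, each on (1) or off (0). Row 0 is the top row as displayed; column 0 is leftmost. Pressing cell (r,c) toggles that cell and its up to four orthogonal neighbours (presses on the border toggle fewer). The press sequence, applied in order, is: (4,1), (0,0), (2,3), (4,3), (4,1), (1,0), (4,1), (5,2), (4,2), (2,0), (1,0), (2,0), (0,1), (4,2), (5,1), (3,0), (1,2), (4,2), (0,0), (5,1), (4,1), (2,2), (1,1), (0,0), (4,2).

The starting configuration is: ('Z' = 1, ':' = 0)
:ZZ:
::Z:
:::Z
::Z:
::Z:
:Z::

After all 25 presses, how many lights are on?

11

gen 0: :ZZ:
::Z:
:::Z
::Z:
::Z:
:Z::
gen 1: :ZZ:
::Z:
:::Z
:ZZ:
ZZ::
::::
gen 2: Z:Z:
Z:Z:
:::Z
:ZZ:
ZZ::
::::
gen 3: Z:Z:
Z:ZZ
::Z:
:ZZZ
ZZ::
::::
gen 4: Z:Z:
Z:ZZ
::Z:
:ZZ:
ZZZZ
:::Z
gen 5: Z:Z:
Z:ZZ
::Z:
::Z:
:::Z
:Z:Z
gen 6: ::Z:
:ZZZ
Z:Z:
::Z:
:::Z
:Z:Z
gen 7: ::Z:
:ZZZ
Z:Z:
:ZZ:
ZZZZ
:::Z
gen 8: ::Z:
:ZZZ
Z:Z:
:ZZ:
ZZ:Z
:ZZ:
gen 9: ::Z:
:ZZZ
Z:Z:
:Z::
Z:Z:
:Z::
gen 10: ::Z:
ZZZZ
:ZZ:
ZZ::
Z:Z:
:Z::
gen 11: Z:Z:
::ZZ
ZZZ:
ZZ::
Z:Z:
:Z::
gen 12: Z:Z:
Z:ZZ
::Z:
:Z::
Z:Z:
:Z::
gen 13: :Z::
ZZZZ
::Z:
:Z::
Z:Z:
:Z::
gen 14: :Z::
ZZZZ
::Z:
:ZZ:
ZZ:Z
:ZZ:
gen 15: :Z::
ZZZZ
::Z:
:ZZ:
Z::Z
Z:::
gen 16: :Z::
ZZZZ
Z:Z:
Z:Z:
:::Z
Z:::
gen 17: :ZZ:
Z:::
Z:::
Z:Z:
:::Z
Z:::
gen 18: :ZZ:
Z:::
Z:::
Z:::
:ZZ:
Z:Z:
gen 19: Z:Z:
::::
Z:::
Z:::
:ZZ:
Z:Z:
gen 20: Z:Z:
::::
Z:::
Z:::
::Z:
:Z::
gen 21: Z:Z:
::::
Z:::
ZZ::
ZZ::
::::
gen 22: Z:Z:
::Z:
ZZZZ
ZZZ:
ZZ::
::::
gen 23: ZZZ:
ZZ::
Z:ZZ
ZZZ:
ZZ::
::::
gen 24: ::Z:
:Z::
Z:ZZ
ZZZ:
ZZ::
::::
gen 25: ::Z:
:Z::
Z:ZZ
ZZ::
Z:ZZ
::Z:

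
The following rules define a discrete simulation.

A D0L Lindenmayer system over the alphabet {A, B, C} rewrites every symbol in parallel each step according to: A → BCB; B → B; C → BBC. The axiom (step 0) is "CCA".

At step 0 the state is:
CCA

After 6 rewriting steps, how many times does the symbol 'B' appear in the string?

[0] CCA
[1] BBCBBCBCB
[2] BBBBCBBBBCBBBCB
[3] BBBBBBCBBBBBBCBBBBBCB
[4] BBBBBBBBCBBBBBBBBCBBBBBBBCB
[5] BBBBBBBBBBCBBBBBBBBBBCBBBBBBBBBCB
[6] BBBBBBBBBBBBCBBBBBBBBBBBBCBBBBBBBBBBBCB

36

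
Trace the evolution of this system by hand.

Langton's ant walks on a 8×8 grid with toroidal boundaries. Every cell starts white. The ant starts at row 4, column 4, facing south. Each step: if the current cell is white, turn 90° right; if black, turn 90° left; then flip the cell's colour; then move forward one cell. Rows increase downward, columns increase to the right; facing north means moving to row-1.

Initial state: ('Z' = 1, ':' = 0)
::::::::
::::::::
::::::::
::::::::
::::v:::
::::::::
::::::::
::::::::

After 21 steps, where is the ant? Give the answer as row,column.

t=0: ::::::::
::::::::
::::::::
::::::::
::::v:::
::::::::
::::::::
::::::::
t=1: ::::::::
::::::::
::::::::
::::::::
:::<Z:::
::::::::
::::::::
::::::::
t=2: ::::::::
::::::::
::::::::
:::^::::
:::ZZ:::
::::::::
::::::::
::::::::
t=3: ::::::::
::::::::
::::::::
:::Z>:::
:::ZZ:::
::::::::
::::::::
::::::::
t=4: ::::::::
::::::::
::::::::
:::ZZ:::
:::Zv:::
::::::::
::::::::
::::::::
t=5: ::::::::
::::::::
::::::::
:::ZZ:::
:::Z:>::
::::::::
::::::::
::::::::
t=6: ::::::::
::::::::
::::::::
:::ZZ:::
:::Z:Z::
:::::v::
::::::::
::::::::
t=7: ::::::::
::::::::
::::::::
:::ZZ:::
:::Z:Z::
::::<Z::
::::::::
::::::::
t=8: ::::::::
::::::::
::::::::
:::ZZ:::
:::Z^Z::
::::ZZ::
::::::::
::::::::
t=9: ::::::::
::::::::
::::::::
:::ZZ:::
:::ZZ>::
::::ZZ::
::::::::
::::::::
t=10: ::::::::
::::::::
::::::::
:::ZZ^::
:::ZZ:::
::::ZZ::
::::::::
::::::::
t=11: ::::::::
::::::::
::::::::
:::ZZZ>:
:::ZZ:::
::::ZZ::
::::::::
::::::::
t=12: ::::::::
::::::::
::::::::
:::ZZZZ:
:::ZZ:v:
::::ZZ::
::::::::
::::::::
t=13: ::::::::
::::::::
::::::::
:::ZZZZ:
:::ZZ<Z:
::::ZZ::
::::::::
::::::::
t=14: ::::::::
::::::::
::::::::
:::ZZ^Z:
:::ZZZZ:
::::ZZ::
::::::::
::::::::
t=15: ::::::::
::::::::
::::::::
:::Z<:Z:
:::ZZZZ:
::::ZZ::
::::::::
::::::::
t=16: ::::::::
::::::::
::::::::
:::Z::Z:
:::ZvZZ:
::::ZZ::
::::::::
::::::::
t=17: ::::::::
::::::::
::::::::
:::Z::Z:
:::Z:>Z:
::::ZZ::
::::::::
::::::::
t=18: ::::::::
::::::::
::::::::
:::Z:^Z:
:::Z::Z:
::::ZZ::
::::::::
::::::::
t=19: ::::::::
::::::::
::::::::
:::Z:Z>:
:::Z::Z:
::::ZZ::
::::::::
::::::::
t=20: ::::::::
::::::::
::::::^:
:::Z:Z::
:::Z::Z:
::::ZZ::
::::::::
::::::::
t=21: ::::::::
::::::::
::::::Z>
:::Z:Z::
:::Z::Z:
::::ZZ::
::::::::
::::::::

2,7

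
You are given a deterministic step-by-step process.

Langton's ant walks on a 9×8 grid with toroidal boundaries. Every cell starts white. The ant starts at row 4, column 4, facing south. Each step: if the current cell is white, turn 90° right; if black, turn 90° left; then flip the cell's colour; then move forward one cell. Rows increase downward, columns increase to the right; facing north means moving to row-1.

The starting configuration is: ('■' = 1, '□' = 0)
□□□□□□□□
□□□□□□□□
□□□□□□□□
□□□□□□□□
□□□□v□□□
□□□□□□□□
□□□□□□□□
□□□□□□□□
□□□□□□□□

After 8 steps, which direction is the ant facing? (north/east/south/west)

0) □□□□□□□□
□□□□□□□□
□□□□□□□□
□□□□□□□□
□□□□v□□□
□□□□□□□□
□□□□□□□□
□□□□□□□□
□□□□□□□□
1) □□□□□□□□
□□□□□□□□
□□□□□□□□
□□□□□□□□
□□□<■□□□
□□□□□□□□
□□□□□□□□
□□□□□□□□
□□□□□□□□
2) □□□□□□□□
□□□□□□□□
□□□□□□□□
□□□^□□□□
□□□■■□□□
□□□□□□□□
□□□□□□□□
□□□□□□□□
□□□□□□□□
3) □□□□□□□□
□□□□□□□□
□□□□□□□□
□□□■>□□□
□□□■■□□□
□□□□□□□□
□□□□□□□□
□□□□□□□□
□□□□□□□□
4) □□□□□□□□
□□□□□□□□
□□□□□□□□
□□□■■□□□
□□□■v□□□
□□□□□□□□
□□□□□□□□
□□□□□□□□
□□□□□□□□
5) □□□□□□□□
□□□□□□□□
□□□□□□□□
□□□■■□□□
□□□■□>□□
□□□□□□□□
□□□□□□□□
□□□□□□□□
□□□□□□□□
6) □□□□□□□□
□□□□□□□□
□□□□□□□□
□□□■■□□□
□□□■□■□□
□□□□□v□□
□□□□□□□□
□□□□□□□□
□□□□□□□□
7) □□□□□□□□
□□□□□□□□
□□□□□□□□
□□□■■□□□
□□□■□■□□
□□□□<■□□
□□□□□□□□
□□□□□□□□
□□□□□□□□
8) □□□□□□□□
□□□□□□□□
□□□□□□□□
□□□■■□□□
□□□■^■□□
□□□□■■□□
□□□□□□□□
□□□□□□□□
□□□□□□□□

north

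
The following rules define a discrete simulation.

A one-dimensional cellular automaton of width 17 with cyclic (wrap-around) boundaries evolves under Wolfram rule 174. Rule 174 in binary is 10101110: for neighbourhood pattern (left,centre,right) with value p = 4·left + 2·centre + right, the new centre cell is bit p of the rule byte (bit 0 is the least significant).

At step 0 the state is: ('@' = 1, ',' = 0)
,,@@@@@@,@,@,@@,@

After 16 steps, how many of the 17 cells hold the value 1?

14

step 0: ,,@@@@@@,@,@,@@,@
step 1: ,@@@@@@,@@@@@@,@@
step 2: @@@@@@,@@@@@@,@@,
step 3: @@@@@,@@@@@@,@@,@
step 4: @@@@,@@@@@@,@@,@@
step 5: @@@,@@@@@@,@@,@@@
step 6: @@,@@@@@@,@@,@@@@
step 7: @,@@@@@@,@@,@@@@@
step 8: ,@@@@@@,@@,@@@@@@
step 9: @@@@@@,@@,@@@@@@,
step 10: @@@@@,@@,@@@@@@,@
step 11: @@@@,@@,@@@@@@,@@
step 12: @@@,@@,@@@@@@,@@@
step 13: @@,@@,@@@@@@,@@@@
step 14: @,@@,@@@@@@,@@@@@
step 15: ,@@,@@@@@@,@@@@@@
step 16: @@,@@@@@@,@@@@@@,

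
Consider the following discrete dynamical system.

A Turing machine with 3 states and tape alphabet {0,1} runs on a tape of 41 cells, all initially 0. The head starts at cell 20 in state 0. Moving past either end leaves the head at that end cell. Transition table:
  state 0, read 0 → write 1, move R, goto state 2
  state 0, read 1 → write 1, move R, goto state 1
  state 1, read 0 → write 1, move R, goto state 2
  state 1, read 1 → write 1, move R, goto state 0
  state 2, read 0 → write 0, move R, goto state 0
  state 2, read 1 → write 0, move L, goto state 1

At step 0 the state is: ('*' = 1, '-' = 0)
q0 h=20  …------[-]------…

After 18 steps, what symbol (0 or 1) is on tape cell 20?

[0] q0 h=20  …------[-]------…
[1] q2 h=21  …-----*[-]------…
[2] q0 h=22  …----*-[-]------…
[3] q2 h=23  …---*-*[-]------…
[4] q0 h=24  …--*-*-[-]------…
[5] q2 h=25  …-*-*-*[-]------…
[6] q0 h=26  …*-*-*-[-]------…
[7] q2 h=27  …-*-*-*[-]------…
[8] q0 h=28  …*-*-*-[-]------…
[9] q2 h=29  …-*-*-*[-]------…
[10] q0 h=30  …*-*-*-[-]------…
[11] q2 h=31  …-*-*-*[-]------…
[12] q0 h=32  …*-*-*-[-]------…
[13] q2 h=33  …-*-*-*[-]------…
[14] q0 h=34  …*-*-*-[-]------|
[15] q2 h=35  …-*-*-*[-]-----|
[16] q0 h=36  …*-*-*-[-]----|
[17] q2 h=37  …-*-*-*[-]---|
[18] q0 h=38  …*-*-*-[-]--|

1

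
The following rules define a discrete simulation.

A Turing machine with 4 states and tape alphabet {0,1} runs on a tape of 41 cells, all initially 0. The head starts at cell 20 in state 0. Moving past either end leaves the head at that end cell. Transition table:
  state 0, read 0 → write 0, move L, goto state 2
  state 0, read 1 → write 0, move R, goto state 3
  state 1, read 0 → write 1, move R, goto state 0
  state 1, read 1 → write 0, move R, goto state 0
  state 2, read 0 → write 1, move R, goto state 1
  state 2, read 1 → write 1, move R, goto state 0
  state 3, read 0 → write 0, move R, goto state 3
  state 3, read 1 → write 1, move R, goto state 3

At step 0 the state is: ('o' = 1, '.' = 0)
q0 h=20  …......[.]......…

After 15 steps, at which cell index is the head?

step 0: q0 h=20  …......[.]......…
step 1: q2 h=19  …......[.]......…
step 2: q1 h=20  ….....o[.]......…
step 3: q0 h=21  …....oo[.]......…
step 4: q2 h=20  ….....o[o]......…
step 5: q0 h=21  …....oo[.]......…
step 6: q2 h=20  ….....o[o]......…
step 7: q0 h=21  …....oo[.]......…
step 8: q2 h=20  ….....o[o]......…
step 9: q0 h=21  …....oo[.]......…
step 10: q2 h=20  ….....o[o]......…
step 11: q0 h=21  …....oo[.]......…
step 12: q2 h=20  ….....o[o]......…
step 13: q0 h=21  …....oo[.]......…
step 14: q2 h=20  ….....o[o]......…
step 15: q0 h=21  …....oo[.]......…

21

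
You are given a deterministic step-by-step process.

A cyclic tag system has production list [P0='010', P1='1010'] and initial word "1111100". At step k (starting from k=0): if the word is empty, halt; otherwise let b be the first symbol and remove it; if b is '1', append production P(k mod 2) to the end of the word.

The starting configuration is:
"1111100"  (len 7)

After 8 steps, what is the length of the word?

16

gen 0: "1111100"  (len 7)
gen 1: "111100010"  (len 9)
gen 2: "111000101010"  (len 12)
gen 3: "11000101010010"  (len 14)
gen 4: "10001010100101010"  (len 17)
gen 5: "0001010100101010010"  (len 19)
gen 6: "001010100101010010"  (len 18)
gen 7: "01010100101010010"  (len 17)
gen 8: "1010100101010010"  (len 16)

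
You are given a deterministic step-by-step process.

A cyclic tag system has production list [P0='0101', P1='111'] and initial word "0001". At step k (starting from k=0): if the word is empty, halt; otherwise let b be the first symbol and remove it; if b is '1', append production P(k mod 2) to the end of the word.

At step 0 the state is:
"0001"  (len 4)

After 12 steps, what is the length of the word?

17

t=0: "0001"  (len 4)
t=1: "001"  (len 3)
t=2: "01"  (len 2)
t=3: "1"  (len 1)
t=4: "111"  (len 3)
t=5: "110101"  (len 6)
t=6: "10101111"  (len 8)
t=7: "01011110101"  (len 11)
t=8: "1011110101"  (len 10)
t=9: "0111101010101"  (len 13)
t=10: "111101010101"  (len 12)
t=11: "111010101010101"  (len 15)
t=12: "11010101010101111"  (len 17)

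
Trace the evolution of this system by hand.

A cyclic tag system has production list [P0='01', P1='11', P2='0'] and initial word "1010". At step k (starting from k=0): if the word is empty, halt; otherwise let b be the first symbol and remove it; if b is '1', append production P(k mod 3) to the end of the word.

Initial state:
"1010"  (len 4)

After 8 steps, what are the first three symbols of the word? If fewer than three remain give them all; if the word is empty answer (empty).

t=0: "1010"  (len 4)
t=1: "01001"  (len 5)
t=2: "1001"  (len 4)
t=3: "0010"  (len 4)
t=4: "010"  (len 3)
t=5: "10"  (len 2)
t=6: "00"  (len 2)
t=7: "0"  (len 1)
t=8: (halted — word empty)

(empty)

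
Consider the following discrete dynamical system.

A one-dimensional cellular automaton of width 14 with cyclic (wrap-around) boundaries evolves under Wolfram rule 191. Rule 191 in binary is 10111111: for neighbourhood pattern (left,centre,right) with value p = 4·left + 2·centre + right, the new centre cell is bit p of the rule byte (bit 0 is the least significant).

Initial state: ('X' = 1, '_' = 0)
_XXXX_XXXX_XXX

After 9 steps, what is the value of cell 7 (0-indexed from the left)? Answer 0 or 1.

k=0  _XXXX_XXXX_XXX
k=1  XXXX_XXXX_XXX_
k=2  XXX_XXXX_XXX_X
k=3  XX_XXXX_XXX_XX
k=4  X_XXXX_XXX_XXX
k=5  _XXXX_XXX_XXXX
k=6  XXXX_XXX_XXXX_
k=7  XXX_XXX_XXXX_X
k=8  XX_XXX_XXXX_XX
k=9  X_XXX_XXXX_XXX

1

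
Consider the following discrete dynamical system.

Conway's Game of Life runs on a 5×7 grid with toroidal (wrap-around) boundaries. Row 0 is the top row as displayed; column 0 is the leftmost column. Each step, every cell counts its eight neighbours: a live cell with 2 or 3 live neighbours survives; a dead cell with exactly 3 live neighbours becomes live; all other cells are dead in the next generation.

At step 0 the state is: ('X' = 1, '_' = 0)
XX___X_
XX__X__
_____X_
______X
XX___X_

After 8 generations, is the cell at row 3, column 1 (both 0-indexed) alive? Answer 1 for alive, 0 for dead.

gen 0: XX___X_
XX__X__
_____X_
______X
XX___X_
gen 1: __X_XX_
XX__XX_
X____XX
X____XX
_X___X_
gen 2: X_XX___
XX_X___
_______
_X__X__
XX_____
gen 3: ___X__X
XX_X___
XXX____
XX_____
X__X___
gen 4: _X_XX_X
___X__X
______X
______X
XXX___X
gen 5: _X_XX_X
__XXX_X
X____XX
_X___XX
_XXX__X
gen 6: _X____X
_XX____
_XXX___
_X__X__
_X_X__X
gen 7: _X_____
___X___
X__X___
_X__X__
_X___X_
gen 8: __X____
__X____
__XXX__
XXX_X__
XXX____

1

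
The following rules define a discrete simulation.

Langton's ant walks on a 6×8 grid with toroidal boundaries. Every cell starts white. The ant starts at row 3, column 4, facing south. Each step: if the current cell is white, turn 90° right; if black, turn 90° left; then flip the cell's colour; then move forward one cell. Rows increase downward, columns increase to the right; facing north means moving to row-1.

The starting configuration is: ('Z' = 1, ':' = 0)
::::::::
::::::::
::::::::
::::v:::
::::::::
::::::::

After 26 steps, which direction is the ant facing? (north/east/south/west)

gen 0: ::::::::
::::::::
::::::::
::::v:::
::::::::
::::::::
gen 1: ::::::::
::::::::
::::::::
:::<Z:::
::::::::
::::::::
gen 2: ::::::::
::::::::
:::^::::
:::ZZ:::
::::::::
::::::::
gen 3: ::::::::
::::::::
:::Z>:::
:::ZZ:::
::::::::
::::::::
gen 4: ::::::::
::::::::
:::ZZ:::
:::Zv:::
::::::::
::::::::
gen 5: ::::::::
::::::::
:::ZZ:::
:::Z:>::
::::::::
::::::::
gen 6: ::::::::
::::::::
:::ZZ:::
:::Z:Z::
:::::v::
::::::::
gen 7: ::::::::
::::::::
:::ZZ:::
:::Z:Z::
::::<Z::
::::::::
gen 8: ::::::::
::::::::
:::ZZ:::
:::Z^Z::
::::ZZ::
::::::::
gen 9: ::::::::
::::::::
:::ZZ:::
:::ZZ>::
::::ZZ::
::::::::
gen 10: ::::::::
::::::::
:::ZZ^::
:::ZZ:::
::::ZZ::
::::::::
gen 11: ::::::::
::::::::
:::ZZZ>:
:::ZZ:::
::::ZZ::
::::::::
gen 12: ::::::::
::::::::
:::ZZZZ:
:::ZZ:v:
::::ZZ::
::::::::
gen 13: ::::::::
::::::::
:::ZZZZ:
:::ZZ<Z:
::::ZZ::
::::::::
gen 14: ::::::::
::::::::
:::ZZ^Z:
:::ZZZZ:
::::ZZ::
::::::::
gen 15: ::::::::
::::::::
:::Z<:Z:
:::ZZZZ:
::::ZZ::
::::::::
gen 16: ::::::::
::::::::
:::Z::Z:
:::ZvZZ:
::::ZZ::
::::::::
gen 17: ::::::::
::::::::
:::Z::Z:
:::Z:>Z:
::::ZZ::
::::::::
gen 18: ::::::::
::::::::
:::Z:^Z:
:::Z::Z:
::::ZZ::
::::::::
gen 19: ::::::::
::::::::
:::Z:Z>:
:::Z::Z:
::::ZZ::
::::::::
gen 20: ::::::::
::::::^:
:::Z:Z::
:::Z::Z:
::::ZZ::
::::::::
gen 21: ::::::::
::::::Z>
:::Z:Z::
:::Z::Z:
::::ZZ::
::::::::
gen 22: ::::::::
::::::ZZ
:::Z:Z:v
:::Z::Z:
::::ZZ::
::::::::
gen 23: ::::::::
::::::ZZ
:::Z:Z<Z
:::Z::Z:
::::ZZ::
::::::::
gen 24: ::::::::
::::::^Z
:::Z:ZZZ
:::Z::Z:
::::ZZ::
::::::::
gen 25: ::::::::
:::::<:Z
:::Z:ZZZ
:::Z::Z:
::::ZZ::
::::::::
gen 26: :::::^::
:::::Z:Z
:::Z:ZZZ
:::Z::Z:
::::ZZ::
::::::::

north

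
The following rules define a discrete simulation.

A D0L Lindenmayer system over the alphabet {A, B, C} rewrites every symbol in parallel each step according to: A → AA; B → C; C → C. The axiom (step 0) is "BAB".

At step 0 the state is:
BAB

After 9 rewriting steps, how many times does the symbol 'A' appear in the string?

0) BAB
1) CAAC
2) CAAAAC
3) CAAAAAAAAC
4) CAAAAAAAAAAAAAAAAC
5) CAAAAAAAAAAAAAAAAAAAAAAAAAAAAAAAAC
6) CAAAAAAAAAAAAAAAAAAAAAAAAAAAAAAAAAAAAAAAAAAAAAAAAAAAAAAAAAAAAAAAAC
7) CAAAAAAAAAAAAAAAAAAAAAAAAAAAAAAAAAAAAAAAAAAAAAAAAAAAAAAAAA…AAAAAAAAAAAAAAAAAAAAAAAAAAAAAAAAAAAAAAAAAAAAAAAAAAAAAAAAAC  (len 130)
8) CAAAAAAAAAAAAAAAAAAAAAAAAAAAAAAAAAAAAAAAAAAAAAAAAAAAAAAAAA…AAAAAAAAAAAAAAAAAAAAAAAAAAAAAAAAAAAAAAAAAAAAAAAAAAAAAAAAAC  (len 258)
9) CAAAAAAAAAAAAAAAAAAAAAAAAAAAAAAAAAAAAAAAAAAAAAAAAAAAAAAAAA…AAAAAAAAAAAAAAAAAAAAAAAAAAAAAAAAAAAAAAAAAAAAAAAAAAAAAAAAAC  (len 514)

512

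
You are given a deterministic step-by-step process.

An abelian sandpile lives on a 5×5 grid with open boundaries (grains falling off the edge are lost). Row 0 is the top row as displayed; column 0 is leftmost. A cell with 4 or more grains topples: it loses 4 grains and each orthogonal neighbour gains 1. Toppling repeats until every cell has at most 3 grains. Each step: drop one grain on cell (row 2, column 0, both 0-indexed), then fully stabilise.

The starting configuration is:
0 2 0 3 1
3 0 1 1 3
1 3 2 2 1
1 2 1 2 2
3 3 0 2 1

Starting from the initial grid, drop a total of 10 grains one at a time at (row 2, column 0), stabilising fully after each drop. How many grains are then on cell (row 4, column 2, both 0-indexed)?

gen 0: 0 2 0 3 1
3 0 1 1 3
1 3 2 2 1
1 2 1 2 2
3 3 0 2 1
gen 1: 0 2 0 3 1
3 0 1 1 3
2 3 2 2 1
1 2 1 2 2
3 3 0 2 1
gen 2: 0 2 0 3 1
3 0 1 1 3
3 3 2 2 1
1 2 1 2 2
3 3 0 2 1
gen 3: 1 2 0 3 1
0 2 1 1 3
2 0 3 2 1
2 3 1 2 2
3 3 0 2 1
gen 4: 1 2 0 3 1
0 2 1 1 3
3 0 3 2 1
2 3 1 2 2
3 3 0 2 1
gen 5: 1 2 0 3 1
1 2 1 1 3
0 1 3 2 1
3 3 1 2 2
3 3 0 2 1
gen 6: 1 2 0 3 1
1 2 1 1 3
1 1 3 2 1
3 3 1 2 2
3 3 0 2 1
gen 7: 1 2 0 3 1
1 2 1 1 3
2 1 3 2 1
3 3 1 2 2
3 3 0 2 1
gen 8: 1 2 0 3 1
1 2 1 1 3
3 1 3 2 1
3 3 1 2 2
3 3 0 2 1
gen 9: 1 2 0 3 1
2 2 1 1 3
1 3 3 2 1
2 1 2 2 2
1 1 1 2 1
gen 10: 1 2 0 3 1
2 2 1 1 3
2 3 3 2 1
2 1 2 2 2
1 1 1 2 1

1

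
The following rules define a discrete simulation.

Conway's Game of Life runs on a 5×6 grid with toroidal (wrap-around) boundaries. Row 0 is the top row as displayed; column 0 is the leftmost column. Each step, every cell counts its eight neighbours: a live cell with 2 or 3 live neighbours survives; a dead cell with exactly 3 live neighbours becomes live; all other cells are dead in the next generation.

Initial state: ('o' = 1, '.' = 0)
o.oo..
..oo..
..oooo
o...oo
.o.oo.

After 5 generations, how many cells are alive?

k=0  o.oo..
..oo..
..oooo
o...oo
.o.oo.
k=1  ......
.....o
ooo...
oo....
.o....
k=2  ......
oo....
..o..o
......
oo....
k=3  ......
oo....
oo....
oo....
......
k=4  ......
oo....
..o..o
oo....
......
k=5  ......
oo....
..o..o
oo....
......

6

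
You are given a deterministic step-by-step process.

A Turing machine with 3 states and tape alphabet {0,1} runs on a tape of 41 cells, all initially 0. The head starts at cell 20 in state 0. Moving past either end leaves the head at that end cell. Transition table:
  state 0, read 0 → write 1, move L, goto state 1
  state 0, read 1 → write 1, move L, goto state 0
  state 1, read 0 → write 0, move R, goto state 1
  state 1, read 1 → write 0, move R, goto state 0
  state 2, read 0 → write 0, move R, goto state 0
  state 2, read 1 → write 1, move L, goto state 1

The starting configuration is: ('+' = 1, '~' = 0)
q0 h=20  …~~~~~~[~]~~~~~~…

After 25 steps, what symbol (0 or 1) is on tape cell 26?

0

[0] q0 h=20  …~~~~~~[~]~~~~~~…
[1] q1 h=19  …~~~~~~[~]+~~~~~…
[2] q1 h=20  …~~~~~~[+]~~~~~~…
[3] q0 h=21  …~~~~~~[~]~~~~~~…
[4] q1 h=20  …~~~~~~[~]+~~~~~…
[5] q1 h=21  …~~~~~~[+]~~~~~~…
[6] q0 h=22  …~~~~~~[~]~~~~~~…
[7] q1 h=21  …~~~~~~[~]+~~~~~…
[8] q1 h=22  …~~~~~~[+]~~~~~~…
[9] q0 h=23  …~~~~~~[~]~~~~~~…
[10] q1 h=22  …~~~~~~[~]+~~~~~…
[11] q1 h=23  …~~~~~~[+]~~~~~~…
[12] q0 h=24  …~~~~~~[~]~~~~~~…
[13] q1 h=23  …~~~~~~[~]+~~~~~…
[14] q1 h=24  …~~~~~~[+]~~~~~~…
[15] q0 h=25  …~~~~~~[~]~~~~~~…
[16] q1 h=24  …~~~~~~[~]+~~~~~…
[17] q1 h=25  …~~~~~~[+]~~~~~~…
[18] q0 h=26  …~~~~~~[~]~~~~~~…
[19] q1 h=25  …~~~~~~[~]+~~~~~…
[20] q1 h=26  …~~~~~~[+]~~~~~~…
[21] q0 h=27  …~~~~~~[~]~~~~~~…
[22] q1 h=26  …~~~~~~[~]+~~~~~…
[23] q1 h=27  …~~~~~~[+]~~~~~~…
[24] q0 h=28  …~~~~~~[~]~~~~~~…
[25] q1 h=27  …~~~~~~[~]+~~~~~…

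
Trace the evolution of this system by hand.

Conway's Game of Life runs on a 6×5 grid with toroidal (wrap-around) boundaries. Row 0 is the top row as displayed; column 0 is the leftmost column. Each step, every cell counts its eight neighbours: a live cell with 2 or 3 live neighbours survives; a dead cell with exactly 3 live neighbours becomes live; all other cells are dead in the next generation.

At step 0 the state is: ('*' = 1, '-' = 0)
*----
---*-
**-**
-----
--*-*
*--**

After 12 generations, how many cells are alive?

0) *----
---*-
**-**
-----
--*-*
*--**
1) *--*-
-***-
*-***
-**--
*---*
**-*-
2) *--*-
-----
*---*
--*--
---**
-***-
3) -*-**
*----
-----
*----
-*--*
**---
4) -**-*
*---*
-----
*----
-*--*
-*-*-
5) -**-*
**-**
*---*
*----
-**-*
-*-**
6) -----
-----
---*-
---*-
-**-*
----*
7) -----
-----
-----
---**
*-*-*
*--*-
8) -----
-----
-----
*--**
***--
**-*-
9) -----
-----
----*
*-***
-----
*---*
10) -----
-----
*---*
*--**
-*---
-----
11) -----
-----
*--*-
-*-*-
*---*
-----
12) -----
-----
--*-*
-***-
*---*
-----

7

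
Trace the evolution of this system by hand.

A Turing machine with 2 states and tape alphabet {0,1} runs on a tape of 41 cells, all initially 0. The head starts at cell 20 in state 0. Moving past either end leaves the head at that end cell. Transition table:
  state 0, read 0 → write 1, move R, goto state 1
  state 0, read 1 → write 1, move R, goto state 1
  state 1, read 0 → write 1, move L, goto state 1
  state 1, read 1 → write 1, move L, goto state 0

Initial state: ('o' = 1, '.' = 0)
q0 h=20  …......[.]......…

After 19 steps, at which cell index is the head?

[0] q0 h=20  …......[.]......…
[1] q1 h=21  ….....o[.]......…
[2] q1 h=20  …......[o]o.....…
[3] q0 h=19  …......[.]oo....…
[4] q1 h=20  ….....o[o]o.....…
[5] q0 h=19  …......[o]oo....…
[6] q1 h=20  ….....o[o]o.....…
[7] q0 h=19  …......[o]oo....…
[8] q1 h=20  ….....o[o]o.....…
[9] q0 h=19  …......[o]oo....…
[10] q1 h=20  ….....o[o]o.....…
[11] q0 h=19  …......[o]oo....…
[12] q1 h=20  ….....o[o]o.....…
[13] q0 h=19  …......[o]oo....…
[14] q1 h=20  ….....o[o]o.....…
[15] q0 h=19  …......[o]oo....…
[16] q1 h=20  ….....o[o]o.....…
[17] q0 h=19  …......[o]oo....…
[18] q1 h=20  ….....o[o]o.....…
[19] q0 h=19  …......[o]oo....…

19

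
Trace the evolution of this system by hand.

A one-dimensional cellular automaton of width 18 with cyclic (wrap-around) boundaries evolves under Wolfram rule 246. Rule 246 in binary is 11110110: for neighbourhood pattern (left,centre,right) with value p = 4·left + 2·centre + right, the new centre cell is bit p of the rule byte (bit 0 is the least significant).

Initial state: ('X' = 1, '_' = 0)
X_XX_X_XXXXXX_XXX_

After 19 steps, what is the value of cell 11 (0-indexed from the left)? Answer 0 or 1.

k=0  X_XX_X_XXXXXX_XXX_
k=1  XX_XXXX_XXXXXX_XXX
k=2  XXX_XXXX_XXXXXX_XX
k=3  XXXX_XXXX_XXXXXX_X
k=4  XXXXX_XXXX_XXXXXX_
k=5  _XXXXX_XXXX_XXXXXX
k=6  X_XXXXX_XXXX_XXXXX
k=7  XX_XXXXX_XXXX_XXXX
k=8  XXX_XXXXX_XXXX_XXX
k=9  XXXX_XXXXX_XXXX_XX
k=10  XXXXX_XXXXX_XXXX_X
k=11  XXXXXX_XXXXX_XXXX_
k=12  _XXXXXX_XXXXX_XXXX
k=13  X_XXXXXX_XXXXX_XXX
k=14  XX_XXXXXX_XXXXX_XX
k=15  XXX_XXXXXX_XXXXX_X
k=16  XXXX_XXXXXX_XXXXX_
k=17  _XXXX_XXXXXX_XXXXX
k=18  X_XXXX_XXXXXX_XXXX
k=19  XX_XXXX_XXXXXX_XXX

1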